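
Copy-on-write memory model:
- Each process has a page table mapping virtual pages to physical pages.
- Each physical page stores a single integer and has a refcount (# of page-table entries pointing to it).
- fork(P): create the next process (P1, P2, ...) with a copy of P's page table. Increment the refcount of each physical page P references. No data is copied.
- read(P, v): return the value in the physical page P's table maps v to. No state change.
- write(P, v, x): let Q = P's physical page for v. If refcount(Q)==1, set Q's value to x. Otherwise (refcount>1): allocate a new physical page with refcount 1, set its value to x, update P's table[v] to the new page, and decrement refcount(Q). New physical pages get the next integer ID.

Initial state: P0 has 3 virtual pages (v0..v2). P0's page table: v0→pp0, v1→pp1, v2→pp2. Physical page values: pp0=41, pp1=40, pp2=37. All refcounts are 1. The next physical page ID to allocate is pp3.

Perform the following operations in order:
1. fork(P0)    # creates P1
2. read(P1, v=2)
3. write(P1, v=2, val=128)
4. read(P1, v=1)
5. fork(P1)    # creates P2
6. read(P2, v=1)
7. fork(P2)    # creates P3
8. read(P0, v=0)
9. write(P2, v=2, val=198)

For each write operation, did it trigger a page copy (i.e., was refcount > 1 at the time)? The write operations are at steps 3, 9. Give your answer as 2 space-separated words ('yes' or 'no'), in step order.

Op 1: fork(P0) -> P1. 3 ppages; refcounts: pp0:2 pp1:2 pp2:2
Op 2: read(P1, v2) -> 37. No state change.
Op 3: write(P1, v2, 128). refcount(pp2)=2>1 -> COPY to pp3. 4 ppages; refcounts: pp0:2 pp1:2 pp2:1 pp3:1
Op 4: read(P1, v1) -> 40. No state change.
Op 5: fork(P1) -> P2. 4 ppages; refcounts: pp0:3 pp1:3 pp2:1 pp3:2
Op 6: read(P2, v1) -> 40. No state change.
Op 7: fork(P2) -> P3. 4 ppages; refcounts: pp0:4 pp1:4 pp2:1 pp3:3
Op 8: read(P0, v0) -> 41. No state change.
Op 9: write(P2, v2, 198). refcount(pp3)=3>1 -> COPY to pp4. 5 ppages; refcounts: pp0:4 pp1:4 pp2:1 pp3:2 pp4:1

yes yes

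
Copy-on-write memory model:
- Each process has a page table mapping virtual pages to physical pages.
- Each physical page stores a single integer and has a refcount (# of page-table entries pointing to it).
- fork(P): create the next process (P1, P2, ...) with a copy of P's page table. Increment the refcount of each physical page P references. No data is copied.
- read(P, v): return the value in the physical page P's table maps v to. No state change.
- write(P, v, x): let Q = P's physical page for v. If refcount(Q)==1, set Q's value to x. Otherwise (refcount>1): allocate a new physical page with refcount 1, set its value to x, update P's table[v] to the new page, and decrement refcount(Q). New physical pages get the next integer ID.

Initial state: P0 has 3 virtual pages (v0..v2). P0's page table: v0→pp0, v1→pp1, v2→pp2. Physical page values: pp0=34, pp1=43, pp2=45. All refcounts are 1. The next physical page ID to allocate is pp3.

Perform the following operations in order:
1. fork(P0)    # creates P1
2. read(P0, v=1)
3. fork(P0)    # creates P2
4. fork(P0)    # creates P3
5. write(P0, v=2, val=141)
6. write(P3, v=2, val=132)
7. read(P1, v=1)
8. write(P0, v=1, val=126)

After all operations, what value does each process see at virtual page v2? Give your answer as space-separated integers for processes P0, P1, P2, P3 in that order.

Answer: 141 45 45 132

Derivation:
Op 1: fork(P0) -> P1. 3 ppages; refcounts: pp0:2 pp1:2 pp2:2
Op 2: read(P0, v1) -> 43. No state change.
Op 3: fork(P0) -> P2. 3 ppages; refcounts: pp0:3 pp1:3 pp2:3
Op 4: fork(P0) -> P3. 3 ppages; refcounts: pp0:4 pp1:4 pp2:4
Op 5: write(P0, v2, 141). refcount(pp2)=4>1 -> COPY to pp3. 4 ppages; refcounts: pp0:4 pp1:4 pp2:3 pp3:1
Op 6: write(P3, v2, 132). refcount(pp2)=3>1 -> COPY to pp4. 5 ppages; refcounts: pp0:4 pp1:4 pp2:2 pp3:1 pp4:1
Op 7: read(P1, v1) -> 43. No state change.
Op 8: write(P0, v1, 126). refcount(pp1)=4>1 -> COPY to pp5. 6 ppages; refcounts: pp0:4 pp1:3 pp2:2 pp3:1 pp4:1 pp5:1
P0: v2 -> pp3 = 141
P1: v2 -> pp2 = 45
P2: v2 -> pp2 = 45
P3: v2 -> pp4 = 132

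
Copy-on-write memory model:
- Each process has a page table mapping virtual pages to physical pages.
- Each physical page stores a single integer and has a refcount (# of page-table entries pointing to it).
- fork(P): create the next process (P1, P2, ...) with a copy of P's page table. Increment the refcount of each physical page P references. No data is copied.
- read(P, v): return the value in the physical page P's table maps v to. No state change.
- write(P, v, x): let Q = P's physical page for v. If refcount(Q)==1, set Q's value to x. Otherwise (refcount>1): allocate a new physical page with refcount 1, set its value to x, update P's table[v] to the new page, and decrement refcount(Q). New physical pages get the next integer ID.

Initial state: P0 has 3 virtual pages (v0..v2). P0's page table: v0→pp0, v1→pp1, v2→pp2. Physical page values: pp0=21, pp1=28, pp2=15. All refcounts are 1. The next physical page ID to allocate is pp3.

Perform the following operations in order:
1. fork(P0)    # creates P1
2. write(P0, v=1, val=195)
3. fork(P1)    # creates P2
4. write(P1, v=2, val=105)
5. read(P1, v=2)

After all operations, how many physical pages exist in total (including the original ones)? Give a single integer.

Answer: 5

Derivation:
Op 1: fork(P0) -> P1. 3 ppages; refcounts: pp0:2 pp1:2 pp2:2
Op 2: write(P0, v1, 195). refcount(pp1)=2>1 -> COPY to pp3. 4 ppages; refcounts: pp0:2 pp1:1 pp2:2 pp3:1
Op 3: fork(P1) -> P2. 4 ppages; refcounts: pp0:3 pp1:2 pp2:3 pp3:1
Op 4: write(P1, v2, 105). refcount(pp2)=3>1 -> COPY to pp4. 5 ppages; refcounts: pp0:3 pp1:2 pp2:2 pp3:1 pp4:1
Op 5: read(P1, v2) -> 105. No state change.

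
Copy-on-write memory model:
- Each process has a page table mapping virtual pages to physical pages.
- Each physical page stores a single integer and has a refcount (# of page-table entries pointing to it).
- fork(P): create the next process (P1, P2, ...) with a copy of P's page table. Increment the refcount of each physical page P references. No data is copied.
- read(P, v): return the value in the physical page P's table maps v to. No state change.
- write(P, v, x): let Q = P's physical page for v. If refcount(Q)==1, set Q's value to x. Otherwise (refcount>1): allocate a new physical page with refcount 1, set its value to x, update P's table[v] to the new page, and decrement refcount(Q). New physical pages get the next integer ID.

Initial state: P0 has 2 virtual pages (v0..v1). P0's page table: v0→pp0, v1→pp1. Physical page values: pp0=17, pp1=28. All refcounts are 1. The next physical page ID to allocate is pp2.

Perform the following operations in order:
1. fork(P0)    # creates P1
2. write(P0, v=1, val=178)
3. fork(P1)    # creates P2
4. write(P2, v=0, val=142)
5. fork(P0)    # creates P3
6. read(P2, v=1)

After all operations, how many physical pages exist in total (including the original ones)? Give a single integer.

Answer: 4

Derivation:
Op 1: fork(P0) -> P1. 2 ppages; refcounts: pp0:2 pp1:2
Op 2: write(P0, v1, 178). refcount(pp1)=2>1 -> COPY to pp2. 3 ppages; refcounts: pp0:2 pp1:1 pp2:1
Op 3: fork(P1) -> P2. 3 ppages; refcounts: pp0:3 pp1:2 pp2:1
Op 4: write(P2, v0, 142). refcount(pp0)=3>1 -> COPY to pp3. 4 ppages; refcounts: pp0:2 pp1:2 pp2:1 pp3:1
Op 5: fork(P0) -> P3. 4 ppages; refcounts: pp0:3 pp1:2 pp2:2 pp3:1
Op 6: read(P2, v1) -> 28. No state change.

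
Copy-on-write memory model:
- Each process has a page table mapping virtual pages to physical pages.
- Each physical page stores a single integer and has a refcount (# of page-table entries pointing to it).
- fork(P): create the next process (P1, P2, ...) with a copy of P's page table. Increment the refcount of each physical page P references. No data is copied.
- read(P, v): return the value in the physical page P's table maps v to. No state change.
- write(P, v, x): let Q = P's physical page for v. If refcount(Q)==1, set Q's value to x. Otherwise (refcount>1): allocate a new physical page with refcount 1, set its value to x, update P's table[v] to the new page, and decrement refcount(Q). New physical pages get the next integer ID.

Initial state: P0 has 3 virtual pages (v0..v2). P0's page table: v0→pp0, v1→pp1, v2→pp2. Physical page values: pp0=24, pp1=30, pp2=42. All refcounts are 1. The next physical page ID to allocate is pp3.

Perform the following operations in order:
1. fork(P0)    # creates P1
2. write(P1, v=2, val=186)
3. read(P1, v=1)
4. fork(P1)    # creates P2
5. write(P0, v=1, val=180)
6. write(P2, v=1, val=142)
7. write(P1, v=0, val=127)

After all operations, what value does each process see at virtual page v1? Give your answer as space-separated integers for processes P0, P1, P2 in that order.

Op 1: fork(P0) -> P1. 3 ppages; refcounts: pp0:2 pp1:2 pp2:2
Op 2: write(P1, v2, 186). refcount(pp2)=2>1 -> COPY to pp3. 4 ppages; refcounts: pp0:2 pp1:2 pp2:1 pp3:1
Op 3: read(P1, v1) -> 30. No state change.
Op 4: fork(P1) -> P2. 4 ppages; refcounts: pp0:3 pp1:3 pp2:1 pp3:2
Op 5: write(P0, v1, 180). refcount(pp1)=3>1 -> COPY to pp4. 5 ppages; refcounts: pp0:3 pp1:2 pp2:1 pp3:2 pp4:1
Op 6: write(P2, v1, 142). refcount(pp1)=2>1 -> COPY to pp5. 6 ppages; refcounts: pp0:3 pp1:1 pp2:1 pp3:2 pp4:1 pp5:1
Op 7: write(P1, v0, 127). refcount(pp0)=3>1 -> COPY to pp6. 7 ppages; refcounts: pp0:2 pp1:1 pp2:1 pp3:2 pp4:1 pp5:1 pp6:1
P0: v1 -> pp4 = 180
P1: v1 -> pp1 = 30
P2: v1 -> pp5 = 142

Answer: 180 30 142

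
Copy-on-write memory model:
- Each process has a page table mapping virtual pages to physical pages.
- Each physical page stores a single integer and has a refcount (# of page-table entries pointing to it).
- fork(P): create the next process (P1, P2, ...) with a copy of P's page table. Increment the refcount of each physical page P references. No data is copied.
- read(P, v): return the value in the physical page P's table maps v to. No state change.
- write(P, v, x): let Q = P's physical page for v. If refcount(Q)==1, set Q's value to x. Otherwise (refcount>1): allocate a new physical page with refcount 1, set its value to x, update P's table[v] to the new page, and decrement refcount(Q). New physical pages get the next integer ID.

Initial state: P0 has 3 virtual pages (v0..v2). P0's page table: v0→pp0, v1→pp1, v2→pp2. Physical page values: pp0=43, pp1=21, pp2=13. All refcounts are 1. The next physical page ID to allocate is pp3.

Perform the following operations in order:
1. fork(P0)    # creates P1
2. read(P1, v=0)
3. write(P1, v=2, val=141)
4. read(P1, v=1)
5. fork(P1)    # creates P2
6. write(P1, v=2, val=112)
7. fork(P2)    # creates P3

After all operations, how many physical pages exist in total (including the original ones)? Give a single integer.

Answer: 5

Derivation:
Op 1: fork(P0) -> P1. 3 ppages; refcounts: pp0:2 pp1:2 pp2:2
Op 2: read(P1, v0) -> 43. No state change.
Op 3: write(P1, v2, 141). refcount(pp2)=2>1 -> COPY to pp3. 4 ppages; refcounts: pp0:2 pp1:2 pp2:1 pp3:1
Op 4: read(P1, v1) -> 21. No state change.
Op 5: fork(P1) -> P2. 4 ppages; refcounts: pp0:3 pp1:3 pp2:1 pp3:2
Op 6: write(P1, v2, 112). refcount(pp3)=2>1 -> COPY to pp4. 5 ppages; refcounts: pp0:3 pp1:3 pp2:1 pp3:1 pp4:1
Op 7: fork(P2) -> P3. 5 ppages; refcounts: pp0:4 pp1:4 pp2:1 pp3:2 pp4:1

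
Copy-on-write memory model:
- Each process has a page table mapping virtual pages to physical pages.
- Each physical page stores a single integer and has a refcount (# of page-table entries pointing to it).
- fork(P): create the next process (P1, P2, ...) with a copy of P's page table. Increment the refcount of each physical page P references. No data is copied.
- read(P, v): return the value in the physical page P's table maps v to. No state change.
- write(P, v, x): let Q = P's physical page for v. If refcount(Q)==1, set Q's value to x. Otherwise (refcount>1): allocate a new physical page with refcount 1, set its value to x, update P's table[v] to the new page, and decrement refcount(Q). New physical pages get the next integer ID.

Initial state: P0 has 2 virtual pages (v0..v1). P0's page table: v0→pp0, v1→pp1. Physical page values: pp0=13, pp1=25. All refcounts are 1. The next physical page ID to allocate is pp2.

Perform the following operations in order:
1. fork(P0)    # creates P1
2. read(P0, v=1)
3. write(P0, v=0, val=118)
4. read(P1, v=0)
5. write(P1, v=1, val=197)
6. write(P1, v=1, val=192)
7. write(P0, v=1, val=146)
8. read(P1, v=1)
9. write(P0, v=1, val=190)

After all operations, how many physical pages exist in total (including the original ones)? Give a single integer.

Answer: 4

Derivation:
Op 1: fork(P0) -> P1. 2 ppages; refcounts: pp0:2 pp1:2
Op 2: read(P0, v1) -> 25. No state change.
Op 3: write(P0, v0, 118). refcount(pp0)=2>1 -> COPY to pp2. 3 ppages; refcounts: pp0:1 pp1:2 pp2:1
Op 4: read(P1, v0) -> 13. No state change.
Op 5: write(P1, v1, 197). refcount(pp1)=2>1 -> COPY to pp3. 4 ppages; refcounts: pp0:1 pp1:1 pp2:1 pp3:1
Op 6: write(P1, v1, 192). refcount(pp3)=1 -> write in place. 4 ppages; refcounts: pp0:1 pp1:1 pp2:1 pp3:1
Op 7: write(P0, v1, 146). refcount(pp1)=1 -> write in place. 4 ppages; refcounts: pp0:1 pp1:1 pp2:1 pp3:1
Op 8: read(P1, v1) -> 192. No state change.
Op 9: write(P0, v1, 190). refcount(pp1)=1 -> write in place. 4 ppages; refcounts: pp0:1 pp1:1 pp2:1 pp3:1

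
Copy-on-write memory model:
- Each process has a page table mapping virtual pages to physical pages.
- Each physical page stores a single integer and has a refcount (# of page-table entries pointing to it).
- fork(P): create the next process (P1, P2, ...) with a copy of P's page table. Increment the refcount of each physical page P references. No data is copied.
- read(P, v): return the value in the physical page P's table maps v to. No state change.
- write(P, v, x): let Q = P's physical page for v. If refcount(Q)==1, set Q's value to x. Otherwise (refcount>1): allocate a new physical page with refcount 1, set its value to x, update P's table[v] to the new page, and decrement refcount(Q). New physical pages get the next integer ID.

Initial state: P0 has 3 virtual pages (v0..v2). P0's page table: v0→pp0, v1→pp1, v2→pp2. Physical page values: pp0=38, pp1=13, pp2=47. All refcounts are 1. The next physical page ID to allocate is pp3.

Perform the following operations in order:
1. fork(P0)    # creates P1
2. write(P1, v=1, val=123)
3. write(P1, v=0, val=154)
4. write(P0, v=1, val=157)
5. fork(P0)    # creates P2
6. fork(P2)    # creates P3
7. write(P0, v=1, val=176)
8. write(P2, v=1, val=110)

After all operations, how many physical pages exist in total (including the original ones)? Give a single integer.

Answer: 7

Derivation:
Op 1: fork(P0) -> P1. 3 ppages; refcounts: pp0:2 pp1:2 pp2:2
Op 2: write(P1, v1, 123). refcount(pp1)=2>1 -> COPY to pp3. 4 ppages; refcounts: pp0:2 pp1:1 pp2:2 pp3:1
Op 3: write(P1, v0, 154). refcount(pp0)=2>1 -> COPY to pp4. 5 ppages; refcounts: pp0:1 pp1:1 pp2:2 pp3:1 pp4:1
Op 4: write(P0, v1, 157). refcount(pp1)=1 -> write in place. 5 ppages; refcounts: pp0:1 pp1:1 pp2:2 pp3:1 pp4:1
Op 5: fork(P0) -> P2. 5 ppages; refcounts: pp0:2 pp1:2 pp2:3 pp3:1 pp4:1
Op 6: fork(P2) -> P3. 5 ppages; refcounts: pp0:3 pp1:3 pp2:4 pp3:1 pp4:1
Op 7: write(P0, v1, 176). refcount(pp1)=3>1 -> COPY to pp5. 6 ppages; refcounts: pp0:3 pp1:2 pp2:4 pp3:1 pp4:1 pp5:1
Op 8: write(P2, v1, 110). refcount(pp1)=2>1 -> COPY to pp6. 7 ppages; refcounts: pp0:3 pp1:1 pp2:4 pp3:1 pp4:1 pp5:1 pp6:1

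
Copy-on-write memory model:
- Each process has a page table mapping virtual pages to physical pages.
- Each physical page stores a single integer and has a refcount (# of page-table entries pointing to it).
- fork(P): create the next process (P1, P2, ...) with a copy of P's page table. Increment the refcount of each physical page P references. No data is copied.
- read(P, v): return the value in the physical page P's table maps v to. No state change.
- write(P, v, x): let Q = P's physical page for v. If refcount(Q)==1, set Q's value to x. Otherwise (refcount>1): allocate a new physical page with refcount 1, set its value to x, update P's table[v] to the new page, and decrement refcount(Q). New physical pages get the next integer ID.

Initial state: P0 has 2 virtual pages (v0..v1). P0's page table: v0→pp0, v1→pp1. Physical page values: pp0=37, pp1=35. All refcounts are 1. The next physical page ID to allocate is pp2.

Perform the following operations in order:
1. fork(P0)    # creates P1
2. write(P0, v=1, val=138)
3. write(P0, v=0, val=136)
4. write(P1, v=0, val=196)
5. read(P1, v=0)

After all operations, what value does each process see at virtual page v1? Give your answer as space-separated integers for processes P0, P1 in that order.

Op 1: fork(P0) -> P1. 2 ppages; refcounts: pp0:2 pp1:2
Op 2: write(P0, v1, 138). refcount(pp1)=2>1 -> COPY to pp2. 3 ppages; refcounts: pp0:2 pp1:1 pp2:1
Op 3: write(P0, v0, 136). refcount(pp0)=2>1 -> COPY to pp3. 4 ppages; refcounts: pp0:1 pp1:1 pp2:1 pp3:1
Op 4: write(P1, v0, 196). refcount(pp0)=1 -> write in place. 4 ppages; refcounts: pp0:1 pp1:1 pp2:1 pp3:1
Op 5: read(P1, v0) -> 196. No state change.
P0: v1 -> pp2 = 138
P1: v1 -> pp1 = 35

Answer: 138 35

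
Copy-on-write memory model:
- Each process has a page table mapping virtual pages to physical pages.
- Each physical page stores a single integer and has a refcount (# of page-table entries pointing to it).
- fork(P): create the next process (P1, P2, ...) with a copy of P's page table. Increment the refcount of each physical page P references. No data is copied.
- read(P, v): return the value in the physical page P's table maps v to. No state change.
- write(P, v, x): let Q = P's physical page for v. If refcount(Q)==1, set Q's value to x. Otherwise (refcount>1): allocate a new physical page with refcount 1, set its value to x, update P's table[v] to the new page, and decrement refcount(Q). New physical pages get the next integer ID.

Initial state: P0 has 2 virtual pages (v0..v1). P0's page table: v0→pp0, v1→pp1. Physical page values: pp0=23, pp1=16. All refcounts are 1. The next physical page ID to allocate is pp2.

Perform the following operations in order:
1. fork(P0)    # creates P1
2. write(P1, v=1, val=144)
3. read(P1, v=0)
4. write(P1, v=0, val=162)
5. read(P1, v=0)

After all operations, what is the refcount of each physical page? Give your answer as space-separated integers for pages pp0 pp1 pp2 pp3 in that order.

Answer: 1 1 1 1

Derivation:
Op 1: fork(P0) -> P1. 2 ppages; refcounts: pp0:2 pp1:2
Op 2: write(P1, v1, 144). refcount(pp1)=2>1 -> COPY to pp2. 3 ppages; refcounts: pp0:2 pp1:1 pp2:1
Op 3: read(P1, v0) -> 23. No state change.
Op 4: write(P1, v0, 162). refcount(pp0)=2>1 -> COPY to pp3. 4 ppages; refcounts: pp0:1 pp1:1 pp2:1 pp3:1
Op 5: read(P1, v0) -> 162. No state change.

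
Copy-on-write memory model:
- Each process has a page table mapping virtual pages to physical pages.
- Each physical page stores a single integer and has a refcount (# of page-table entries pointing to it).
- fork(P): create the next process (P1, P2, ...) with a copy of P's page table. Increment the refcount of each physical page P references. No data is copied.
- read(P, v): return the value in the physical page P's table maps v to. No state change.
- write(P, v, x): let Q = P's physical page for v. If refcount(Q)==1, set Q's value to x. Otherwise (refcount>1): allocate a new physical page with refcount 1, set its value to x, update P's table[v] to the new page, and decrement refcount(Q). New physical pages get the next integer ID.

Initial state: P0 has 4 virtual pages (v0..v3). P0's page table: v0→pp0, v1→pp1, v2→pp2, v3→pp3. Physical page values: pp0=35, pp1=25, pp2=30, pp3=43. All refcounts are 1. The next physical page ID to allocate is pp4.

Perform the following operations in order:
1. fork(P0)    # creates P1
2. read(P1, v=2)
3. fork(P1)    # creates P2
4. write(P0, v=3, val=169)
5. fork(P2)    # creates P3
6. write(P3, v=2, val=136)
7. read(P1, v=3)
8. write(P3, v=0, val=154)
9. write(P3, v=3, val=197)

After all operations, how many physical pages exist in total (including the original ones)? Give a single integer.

Op 1: fork(P0) -> P1. 4 ppages; refcounts: pp0:2 pp1:2 pp2:2 pp3:2
Op 2: read(P1, v2) -> 30. No state change.
Op 3: fork(P1) -> P2. 4 ppages; refcounts: pp0:3 pp1:3 pp2:3 pp3:3
Op 4: write(P0, v3, 169). refcount(pp3)=3>1 -> COPY to pp4. 5 ppages; refcounts: pp0:3 pp1:3 pp2:3 pp3:2 pp4:1
Op 5: fork(P2) -> P3. 5 ppages; refcounts: pp0:4 pp1:4 pp2:4 pp3:3 pp4:1
Op 6: write(P3, v2, 136). refcount(pp2)=4>1 -> COPY to pp5. 6 ppages; refcounts: pp0:4 pp1:4 pp2:3 pp3:3 pp4:1 pp5:1
Op 7: read(P1, v3) -> 43. No state change.
Op 8: write(P3, v0, 154). refcount(pp0)=4>1 -> COPY to pp6. 7 ppages; refcounts: pp0:3 pp1:4 pp2:3 pp3:3 pp4:1 pp5:1 pp6:1
Op 9: write(P3, v3, 197). refcount(pp3)=3>1 -> COPY to pp7. 8 ppages; refcounts: pp0:3 pp1:4 pp2:3 pp3:2 pp4:1 pp5:1 pp6:1 pp7:1

Answer: 8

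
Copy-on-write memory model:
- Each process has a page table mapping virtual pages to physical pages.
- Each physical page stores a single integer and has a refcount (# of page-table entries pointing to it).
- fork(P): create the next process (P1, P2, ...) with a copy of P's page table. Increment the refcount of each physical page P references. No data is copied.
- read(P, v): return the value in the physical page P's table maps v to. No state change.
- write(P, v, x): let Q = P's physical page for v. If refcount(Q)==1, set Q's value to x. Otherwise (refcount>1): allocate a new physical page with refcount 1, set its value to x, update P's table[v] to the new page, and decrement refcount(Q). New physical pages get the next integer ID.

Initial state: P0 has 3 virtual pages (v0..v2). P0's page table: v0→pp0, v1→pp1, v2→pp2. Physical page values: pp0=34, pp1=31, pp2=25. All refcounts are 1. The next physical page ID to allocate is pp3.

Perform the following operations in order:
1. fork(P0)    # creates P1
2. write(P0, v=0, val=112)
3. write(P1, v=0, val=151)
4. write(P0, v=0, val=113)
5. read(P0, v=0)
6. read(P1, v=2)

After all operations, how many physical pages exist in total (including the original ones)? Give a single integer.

Answer: 4

Derivation:
Op 1: fork(P0) -> P1. 3 ppages; refcounts: pp0:2 pp1:2 pp2:2
Op 2: write(P0, v0, 112). refcount(pp0)=2>1 -> COPY to pp3. 4 ppages; refcounts: pp0:1 pp1:2 pp2:2 pp3:1
Op 3: write(P1, v0, 151). refcount(pp0)=1 -> write in place. 4 ppages; refcounts: pp0:1 pp1:2 pp2:2 pp3:1
Op 4: write(P0, v0, 113). refcount(pp3)=1 -> write in place. 4 ppages; refcounts: pp0:1 pp1:2 pp2:2 pp3:1
Op 5: read(P0, v0) -> 113. No state change.
Op 6: read(P1, v2) -> 25. No state change.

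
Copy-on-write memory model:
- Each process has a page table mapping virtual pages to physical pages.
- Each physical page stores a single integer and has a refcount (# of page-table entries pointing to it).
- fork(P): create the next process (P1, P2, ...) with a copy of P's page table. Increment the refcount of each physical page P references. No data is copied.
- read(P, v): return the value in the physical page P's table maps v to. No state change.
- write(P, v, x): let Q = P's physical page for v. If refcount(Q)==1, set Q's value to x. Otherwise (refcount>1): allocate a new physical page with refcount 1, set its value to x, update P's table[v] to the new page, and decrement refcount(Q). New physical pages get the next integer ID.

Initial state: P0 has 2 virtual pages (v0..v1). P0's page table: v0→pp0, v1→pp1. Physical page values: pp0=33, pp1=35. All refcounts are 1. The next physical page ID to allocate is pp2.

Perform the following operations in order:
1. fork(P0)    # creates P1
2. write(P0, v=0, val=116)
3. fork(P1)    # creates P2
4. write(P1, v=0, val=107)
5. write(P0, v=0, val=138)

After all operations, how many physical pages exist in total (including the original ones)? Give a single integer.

Answer: 4

Derivation:
Op 1: fork(P0) -> P1. 2 ppages; refcounts: pp0:2 pp1:2
Op 2: write(P0, v0, 116). refcount(pp0)=2>1 -> COPY to pp2. 3 ppages; refcounts: pp0:1 pp1:2 pp2:1
Op 3: fork(P1) -> P2. 3 ppages; refcounts: pp0:2 pp1:3 pp2:1
Op 4: write(P1, v0, 107). refcount(pp0)=2>1 -> COPY to pp3. 4 ppages; refcounts: pp0:1 pp1:3 pp2:1 pp3:1
Op 5: write(P0, v0, 138). refcount(pp2)=1 -> write in place. 4 ppages; refcounts: pp0:1 pp1:3 pp2:1 pp3:1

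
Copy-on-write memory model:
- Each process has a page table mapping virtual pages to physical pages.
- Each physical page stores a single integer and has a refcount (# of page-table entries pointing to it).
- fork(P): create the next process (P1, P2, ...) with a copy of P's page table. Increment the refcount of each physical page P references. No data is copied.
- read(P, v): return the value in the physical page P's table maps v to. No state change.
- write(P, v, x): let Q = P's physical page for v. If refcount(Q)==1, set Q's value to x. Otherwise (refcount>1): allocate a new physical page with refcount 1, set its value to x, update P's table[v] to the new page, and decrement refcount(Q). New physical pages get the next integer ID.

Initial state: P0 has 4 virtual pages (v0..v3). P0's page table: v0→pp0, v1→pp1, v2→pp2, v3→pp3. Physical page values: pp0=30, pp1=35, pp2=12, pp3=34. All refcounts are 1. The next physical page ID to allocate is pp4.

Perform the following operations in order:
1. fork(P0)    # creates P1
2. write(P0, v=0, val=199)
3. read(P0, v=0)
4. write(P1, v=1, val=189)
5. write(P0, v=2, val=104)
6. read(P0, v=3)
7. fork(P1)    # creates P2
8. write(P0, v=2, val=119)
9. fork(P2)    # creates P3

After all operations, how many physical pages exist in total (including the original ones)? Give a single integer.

Op 1: fork(P0) -> P1. 4 ppages; refcounts: pp0:2 pp1:2 pp2:2 pp3:2
Op 2: write(P0, v0, 199). refcount(pp0)=2>1 -> COPY to pp4. 5 ppages; refcounts: pp0:1 pp1:2 pp2:2 pp3:2 pp4:1
Op 3: read(P0, v0) -> 199. No state change.
Op 4: write(P1, v1, 189). refcount(pp1)=2>1 -> COPY to pp5. 6 ppages; refcounts: pp0:1 pp1:1 pp2:2 pp3:2 pp4:1 pp5:1
Op 5: write(P0, v2, 104). refcount(pp2)=2>1 -> COPY to pp6. 7 ppages; refcounts: pp0:1 pp1:1 pp2:1 pp3:2 pp4:1 pp5:1 pp6:1
Op 6: read(P0, v3) -> 34. No state change.
Op 7: fork(P1) -> P2. 7 ppages; refcounts: pp0:2 pp1:1 pp2:2 pp3:3 pp4:1 pp5:2 pp6:1
Op 8: write(P0, v2, 119). refcount(pp6)=1 -> write in place. 7 ppages; refcounts: pp0:2 pp1:1 pp2:2 pp3:3 pp4:1 pp5:2 pp6:1
Op 9: fork(P2) -> P3. 7 ppages; refcounts: pp0:3 pp1:1 pp2:3 pp3:4 pp4:1 pp5:3 pp6:1

Answer: 7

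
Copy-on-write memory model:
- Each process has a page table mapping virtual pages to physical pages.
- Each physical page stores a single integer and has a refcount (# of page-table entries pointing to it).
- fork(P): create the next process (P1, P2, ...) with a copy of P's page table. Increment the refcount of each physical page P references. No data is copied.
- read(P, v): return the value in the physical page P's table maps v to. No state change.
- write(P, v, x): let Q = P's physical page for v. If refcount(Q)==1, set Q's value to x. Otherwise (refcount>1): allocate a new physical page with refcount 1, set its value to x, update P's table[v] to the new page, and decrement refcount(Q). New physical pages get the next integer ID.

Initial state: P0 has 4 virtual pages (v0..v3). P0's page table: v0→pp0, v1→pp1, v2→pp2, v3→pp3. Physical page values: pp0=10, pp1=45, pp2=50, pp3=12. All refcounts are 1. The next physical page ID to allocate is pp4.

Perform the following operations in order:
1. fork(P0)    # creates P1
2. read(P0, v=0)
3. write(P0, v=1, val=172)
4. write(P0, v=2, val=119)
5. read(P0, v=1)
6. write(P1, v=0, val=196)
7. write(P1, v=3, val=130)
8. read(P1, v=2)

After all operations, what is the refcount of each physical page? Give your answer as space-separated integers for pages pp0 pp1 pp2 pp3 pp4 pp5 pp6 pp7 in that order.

Answer: 1 1 1 1 1 1 1 1

Derivation:
Op 1: fork(P0) -> P1. 4 ppages; refcounts: pp0:2 pp1:2 pp2:2 pp3:2
Op 2: read(P0, v0) -> 10. No state change.
Op 3: write(P0, v1, 172). refcount(pp1)=2>1 -> COPY to pp4. 5 ppages; refcounts: pp0:2 pp1:1 pp2:2 pp3:2 pp4:1
Op 4: write(P0, v2, 119). refcount(pp2)=2>1 -> COPY to pp5. 6 ppages; refcounts: pp0:2 pp1:1 pp2:1 pp3:2 pp4:1 pp5:1
Op 5: read(P0, v1) -> 172. No state change.
Op 6: write(P1, v0, 196). refcount(pp0)=2>1 -> COPY to pp6. 7 ppages; refcounts: pp0:1 pp1:1 pp2:1 pp3:2 pp4:1 pp5:1 pp6:1
Op 7: write(P1, v3, 130). refcount(pp3)=2>1 -> COPY to pp7. 8 ppages; refcounts: pp0:1 pp1:1 pp2:1 pp3:1 pp4:1 pp5:1 pp6:1 pp7:1
Op 8: read(P1, v2) -> 50. No state change.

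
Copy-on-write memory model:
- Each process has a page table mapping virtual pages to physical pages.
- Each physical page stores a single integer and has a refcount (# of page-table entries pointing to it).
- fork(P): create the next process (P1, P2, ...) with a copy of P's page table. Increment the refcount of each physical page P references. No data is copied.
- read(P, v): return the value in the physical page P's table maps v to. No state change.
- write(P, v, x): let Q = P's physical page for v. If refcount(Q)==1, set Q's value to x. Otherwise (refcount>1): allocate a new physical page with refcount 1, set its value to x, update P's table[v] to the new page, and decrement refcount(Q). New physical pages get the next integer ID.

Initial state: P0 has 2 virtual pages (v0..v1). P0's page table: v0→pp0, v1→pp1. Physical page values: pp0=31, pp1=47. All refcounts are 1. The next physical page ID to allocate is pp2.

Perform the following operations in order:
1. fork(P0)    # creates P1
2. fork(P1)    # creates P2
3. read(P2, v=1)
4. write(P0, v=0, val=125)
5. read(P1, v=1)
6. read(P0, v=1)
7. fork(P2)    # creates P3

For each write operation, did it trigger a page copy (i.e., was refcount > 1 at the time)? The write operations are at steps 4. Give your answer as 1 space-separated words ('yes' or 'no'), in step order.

Op 1: fork(P0) -> P1. 2 ppages; refcounts: pp0:2 pp1:2
Op 2: fork(P1) -> P2. 2 ppages; refcounts: pp0:3 pp1:3
Op 3: read(P2, v1) -> 47. No state change.
Op 4: write(P0, v0, 125). refcount(pp0)=3>1 -> COPY to pp2. 3 ppages; refcounts: pp0:2 pp1:3 pp2:1
Op 5: read(P1, v1) -> 47. No state change.
Op 6: read(P0, v1) -> 47. No state change.
Op 7: fork(P2) -> P3. 3 ppages; refcounts: pp0:3 pp1:4 pp2:1

yes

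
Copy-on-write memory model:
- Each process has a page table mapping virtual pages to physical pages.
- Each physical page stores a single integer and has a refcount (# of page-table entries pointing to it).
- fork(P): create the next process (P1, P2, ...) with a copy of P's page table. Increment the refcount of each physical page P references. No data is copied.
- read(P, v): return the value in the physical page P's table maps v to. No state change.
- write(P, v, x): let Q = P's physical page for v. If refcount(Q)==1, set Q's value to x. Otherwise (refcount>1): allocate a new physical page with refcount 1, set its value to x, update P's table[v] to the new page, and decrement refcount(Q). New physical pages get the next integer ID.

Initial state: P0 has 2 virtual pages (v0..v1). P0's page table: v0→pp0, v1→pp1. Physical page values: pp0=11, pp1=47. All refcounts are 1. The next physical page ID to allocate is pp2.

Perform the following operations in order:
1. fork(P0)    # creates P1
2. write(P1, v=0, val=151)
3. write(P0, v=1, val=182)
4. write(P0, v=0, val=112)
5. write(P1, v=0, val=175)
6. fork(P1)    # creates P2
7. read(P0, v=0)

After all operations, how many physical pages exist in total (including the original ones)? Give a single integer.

Answer: 4

Derivation:
Op 1: fork(P0) -> P1. 2 ppages; refcounts: pp0:2 pp1:2
Op 2: write(P1, v0, 151). refcount(pp0)=2>1 -> COPY to pp2. 3 ppages; refcounts: pp0:1 pp1:2 pp2:1
Op 3: write(P0, v1, 182). refcount(pp1)=2>1 -> COPY to pp3. 4 ppages; refcounts: pp0:1 pp1:1 pp2:1 pp3:1
Op 4: write(P0, v0, 112). refcount(pp0)=1 -> write in place. 4 ppages; refcounts: pp0:1 pp1:1 pp2:1 pp3:1
Op 5: write(P1, v0, 175). refcount(pp2)=1 -> write in place. 4 ppages; refcounts: pp0:1 pp1:1 pp2:1 pp3:1
Op 6: fork(P1) -> P2. 4 ppages; refcounts: pp0:1 pp1:2 pp2:2 pp3:1
Op 7: read(P0, v0) -> 112. No state change.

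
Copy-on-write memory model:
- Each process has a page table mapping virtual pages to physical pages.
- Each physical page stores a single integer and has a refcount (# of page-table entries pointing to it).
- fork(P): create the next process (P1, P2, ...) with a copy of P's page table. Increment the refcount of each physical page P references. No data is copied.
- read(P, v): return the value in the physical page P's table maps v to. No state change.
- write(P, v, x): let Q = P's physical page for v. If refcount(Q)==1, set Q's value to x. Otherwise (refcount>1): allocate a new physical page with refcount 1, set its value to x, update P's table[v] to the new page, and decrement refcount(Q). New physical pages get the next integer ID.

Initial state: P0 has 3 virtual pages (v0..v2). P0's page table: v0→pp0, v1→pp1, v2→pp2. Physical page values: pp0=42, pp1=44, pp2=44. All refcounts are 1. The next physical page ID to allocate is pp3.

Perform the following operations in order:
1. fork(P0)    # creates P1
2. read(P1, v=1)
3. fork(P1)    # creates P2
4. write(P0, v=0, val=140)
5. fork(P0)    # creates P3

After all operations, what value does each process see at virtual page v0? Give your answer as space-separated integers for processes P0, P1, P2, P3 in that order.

Answer: 140 42 42 140

Derivation:
Op 1: fork(P0) -> P1. 3 ppages; refcounts: pp0:2 pp1:2 pp2:2
Op 2: read(P1, v1) -> 44. No state change.
Op 3: fork(P1) -> P2. 3 ppages; refcounts: pp0:3 pp1:3 pp2:3
Op 4: write(P0, v0, 140). refcount(pp0)=3>1 -> COPY to pp3. 4 ppages; refcounts: pp0:2 pp1:3 pp2:3 pp3:1
Op 5: fork(P0) -> P3. 4 ppages; refcounts: pp0:2 pp1:4 pp2:4 pp3:2
P0: v0 -> pp3 = 140
P1: v0 -> pp0 = 42
P2: v0 -> pp0 = 42
P3: v0 -> pp3 = 140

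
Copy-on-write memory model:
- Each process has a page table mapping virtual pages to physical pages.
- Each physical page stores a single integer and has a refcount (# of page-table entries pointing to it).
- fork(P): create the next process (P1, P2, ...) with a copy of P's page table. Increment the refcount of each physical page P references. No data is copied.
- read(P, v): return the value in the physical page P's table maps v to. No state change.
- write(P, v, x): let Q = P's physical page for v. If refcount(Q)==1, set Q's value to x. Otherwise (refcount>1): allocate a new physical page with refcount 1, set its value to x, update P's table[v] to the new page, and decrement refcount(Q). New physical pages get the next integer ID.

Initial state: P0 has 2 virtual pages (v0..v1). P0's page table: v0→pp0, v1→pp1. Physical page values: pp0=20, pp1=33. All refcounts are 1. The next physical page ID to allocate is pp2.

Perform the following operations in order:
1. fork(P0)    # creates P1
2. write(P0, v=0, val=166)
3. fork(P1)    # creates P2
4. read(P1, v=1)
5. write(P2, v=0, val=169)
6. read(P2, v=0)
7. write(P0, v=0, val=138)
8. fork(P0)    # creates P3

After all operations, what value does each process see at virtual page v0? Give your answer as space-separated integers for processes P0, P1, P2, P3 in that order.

Op 1: fork(P0) -> P1. 2 ppages; refcounts: pp0:2 pp1:2
Op 2: write(P0, v0, 166). refcount(pp0)=2>1 -> COPY to pp2. 3 ppages; refcounts: pp0:1 pp1:2 pp2:1
Op 3: fork(P1) -> P2. 3 ppages; refcounts: pp0:2 pp1:3 pp2:1
Op 4: read(P1, v1) -> 33. No state change.
Op 5: write(P2, v0, 169). refcount(pp0)=2>1 -> COPY to pp3. 4 ppages; refcounts: pp0:1 pp1:3 pp2:1 pp3:1
Op 6: read(P2, v0) -> 169. No state change.
Op 7: write(P0, v0, 138). refcount(pp2)=1 -> write in place. 4 ppages; refcounts: pp0:1 pp1:3 pp2:1 pp3:1
Op 8: fork(P0) -> P3. 4 ppages; refcounts: pp0:1 pp1:4 pp2:2 pp3:1
P0: v0 -> pp2 = 138
P1: v0 -> pp0 = 20
P2: v0 -> pp3 = 169
P3: v0 -> pp2 = 138

Answer: 138 20 169 138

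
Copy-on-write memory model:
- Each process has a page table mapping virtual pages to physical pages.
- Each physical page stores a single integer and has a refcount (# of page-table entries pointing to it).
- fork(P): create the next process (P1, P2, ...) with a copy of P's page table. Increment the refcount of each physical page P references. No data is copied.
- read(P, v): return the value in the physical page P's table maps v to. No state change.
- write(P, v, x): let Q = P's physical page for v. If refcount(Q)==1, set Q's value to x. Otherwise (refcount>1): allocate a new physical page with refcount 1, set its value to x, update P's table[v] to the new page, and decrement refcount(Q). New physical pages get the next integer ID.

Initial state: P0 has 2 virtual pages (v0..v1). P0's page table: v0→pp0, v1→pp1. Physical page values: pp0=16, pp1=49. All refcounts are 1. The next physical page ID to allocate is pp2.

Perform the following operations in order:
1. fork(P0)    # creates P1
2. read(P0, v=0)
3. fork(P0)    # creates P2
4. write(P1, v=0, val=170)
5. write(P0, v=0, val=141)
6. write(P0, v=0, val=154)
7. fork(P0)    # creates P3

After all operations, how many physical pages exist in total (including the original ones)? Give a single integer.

Answer: 4

Derivation:
Op 1: fork(P0) -> P1. 2 ppages; refcounts: pp0:2 pp1:2
Op 2: read(P0, v0) -> 16. No state change.
Op 3: fork(P0) -> P2. 2 ppages; refcounts: pp0:3 pp1:3
Op 4: write(P1, v0, 170). refcount(pp0)=3>1 -> COPY to pp2. 3 ppages; refcounts: pp0:2 pp1:3 pp2:1
Op 5: write(P0, v0, 141). refcount(pp0)=2>1 -> COPY to pp3. 4 ppages; refcounts: pp0:1 pp1:3 pp2:1 pp3:1
Op 6: write(P0, v0, 154). refcount(pp3)=1 -> write in place. 4 ppages; refcounts: pp0:1 pp1:3 pp2:1 pp3:1
Op 7: fork(P0) -> P3. 4 ppages; refcounts: pp0:1 pp1:4 pp2:1 pp3:2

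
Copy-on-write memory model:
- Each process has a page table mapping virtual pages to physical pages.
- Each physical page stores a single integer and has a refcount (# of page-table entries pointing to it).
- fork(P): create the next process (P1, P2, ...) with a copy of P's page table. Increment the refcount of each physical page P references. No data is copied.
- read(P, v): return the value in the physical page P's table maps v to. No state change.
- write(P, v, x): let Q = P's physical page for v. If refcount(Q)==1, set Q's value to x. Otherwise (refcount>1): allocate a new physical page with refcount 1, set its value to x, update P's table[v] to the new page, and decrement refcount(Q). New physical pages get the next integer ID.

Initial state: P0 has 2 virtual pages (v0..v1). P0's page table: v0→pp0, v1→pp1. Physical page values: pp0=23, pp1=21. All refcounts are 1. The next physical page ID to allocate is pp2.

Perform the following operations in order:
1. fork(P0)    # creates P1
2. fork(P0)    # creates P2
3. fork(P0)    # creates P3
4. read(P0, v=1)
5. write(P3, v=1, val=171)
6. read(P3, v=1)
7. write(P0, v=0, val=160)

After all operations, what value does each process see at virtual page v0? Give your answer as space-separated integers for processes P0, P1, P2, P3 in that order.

Answer: 160 23 23 23

Derivation:
Op 1: fork(P0) -> P1. 2 ppages; refcounts: pp0:2 pp1:2
Op 2: fork(P0) -> P2. 2 ppages; refcounts: pp0:3 pp1:3
Op 3: fork(P0) -> P3. 2 ppages; refcounts: pp0:4 pp1:4
Op 4: read(P0, v1) -> 21. No state change.
Op 5: write(P3, v1, 171). refcount(pp1)=4>1 -> COPY to pp2. 3 ppages; refcounts: pp0:4 pp1:3 pp2:1
Op 6: read(P3, v1) -> 171. No state change.
Op 7: write(P0, v0, 160). refcount(pp0)=4>1 -> COPY to pp3. 4 ppages; refcounts: pp0:3 pp1:3 pp2:1 pp3:1
P0: v0 -> pp3 = 160
P1: v0 -> pp0 = 23
P2: v0 -> pp0 = 23
P3: v0 -> pp0 = 23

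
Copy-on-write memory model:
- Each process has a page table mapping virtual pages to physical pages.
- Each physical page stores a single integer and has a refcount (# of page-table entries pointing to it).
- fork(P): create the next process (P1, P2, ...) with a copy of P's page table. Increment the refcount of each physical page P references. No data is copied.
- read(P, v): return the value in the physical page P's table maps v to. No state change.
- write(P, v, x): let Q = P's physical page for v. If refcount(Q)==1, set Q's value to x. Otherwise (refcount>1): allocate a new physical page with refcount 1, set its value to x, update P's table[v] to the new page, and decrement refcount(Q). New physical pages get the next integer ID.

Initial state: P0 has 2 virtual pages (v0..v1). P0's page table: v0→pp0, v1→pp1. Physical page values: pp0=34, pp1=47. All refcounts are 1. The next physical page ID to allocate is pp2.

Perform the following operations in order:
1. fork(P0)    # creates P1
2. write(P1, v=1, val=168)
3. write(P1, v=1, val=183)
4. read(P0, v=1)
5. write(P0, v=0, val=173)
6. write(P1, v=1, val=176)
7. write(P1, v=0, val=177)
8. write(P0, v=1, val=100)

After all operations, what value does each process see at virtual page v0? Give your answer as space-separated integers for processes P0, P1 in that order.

Op 1: fork(P0) -> P1. 2 ppages; refcounts: pp0:2 pp1:2
Op 2: write(P1, v1, 168). refcount(pp1)=2>1 -> COPY to pp2. 3 ppages; refcounts: pp0:2 pp1:1 pp2:1
Op 3: write(P1, v1, 183). refcount(pp2)=1 -> write in place. 3 ppages; refcounts: pp0:2 pp1:1 pp2:1
Op 4: read(P0, v1) -> 47. No state change.
Op 5: write(P0, v0, 173). refcount(pp0)=2>1 -> COPY to pp3. 4 ppages; refcounts: pp0:1 pp1:1 pp2:1 pp3:1
Op 6: write(P1, v1, 176). refcount(pp2)=1 -> write in place. 4 ppages; refcounts: pp0:1 pp1:1 pp2:1 pp3:1
Op 7: write(P1, v0, 177). refcount(pp0)=1 -> write in place. 4 ppages; refcounts: pp0:1 pp1:1 pp2:1 pp3:1
Op 8: write(P0, v1, 100). refcount(pp1)=1 -> write in place. 4 ppages; refcounts: pp0:1 pp1:1 pp2:1 pp3:1
P0: v0 -> pp3 = 173
P1: v0 -> pp0 = 177

Answer: 173 177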